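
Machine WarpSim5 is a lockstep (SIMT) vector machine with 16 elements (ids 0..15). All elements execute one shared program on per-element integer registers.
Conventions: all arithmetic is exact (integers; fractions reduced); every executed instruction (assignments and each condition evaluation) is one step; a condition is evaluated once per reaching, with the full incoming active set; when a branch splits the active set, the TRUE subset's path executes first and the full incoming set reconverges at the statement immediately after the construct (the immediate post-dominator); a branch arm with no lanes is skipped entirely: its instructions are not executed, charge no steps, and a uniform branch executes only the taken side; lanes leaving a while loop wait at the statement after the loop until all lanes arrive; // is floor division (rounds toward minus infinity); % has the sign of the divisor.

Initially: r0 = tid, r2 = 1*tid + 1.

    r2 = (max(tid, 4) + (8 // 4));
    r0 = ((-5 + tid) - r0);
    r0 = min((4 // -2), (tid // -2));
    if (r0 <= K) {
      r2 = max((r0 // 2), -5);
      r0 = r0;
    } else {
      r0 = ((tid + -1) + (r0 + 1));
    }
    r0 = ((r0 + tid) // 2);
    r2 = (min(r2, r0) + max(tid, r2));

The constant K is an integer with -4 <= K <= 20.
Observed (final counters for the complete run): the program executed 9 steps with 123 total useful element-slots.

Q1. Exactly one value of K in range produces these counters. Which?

Answer: K = -3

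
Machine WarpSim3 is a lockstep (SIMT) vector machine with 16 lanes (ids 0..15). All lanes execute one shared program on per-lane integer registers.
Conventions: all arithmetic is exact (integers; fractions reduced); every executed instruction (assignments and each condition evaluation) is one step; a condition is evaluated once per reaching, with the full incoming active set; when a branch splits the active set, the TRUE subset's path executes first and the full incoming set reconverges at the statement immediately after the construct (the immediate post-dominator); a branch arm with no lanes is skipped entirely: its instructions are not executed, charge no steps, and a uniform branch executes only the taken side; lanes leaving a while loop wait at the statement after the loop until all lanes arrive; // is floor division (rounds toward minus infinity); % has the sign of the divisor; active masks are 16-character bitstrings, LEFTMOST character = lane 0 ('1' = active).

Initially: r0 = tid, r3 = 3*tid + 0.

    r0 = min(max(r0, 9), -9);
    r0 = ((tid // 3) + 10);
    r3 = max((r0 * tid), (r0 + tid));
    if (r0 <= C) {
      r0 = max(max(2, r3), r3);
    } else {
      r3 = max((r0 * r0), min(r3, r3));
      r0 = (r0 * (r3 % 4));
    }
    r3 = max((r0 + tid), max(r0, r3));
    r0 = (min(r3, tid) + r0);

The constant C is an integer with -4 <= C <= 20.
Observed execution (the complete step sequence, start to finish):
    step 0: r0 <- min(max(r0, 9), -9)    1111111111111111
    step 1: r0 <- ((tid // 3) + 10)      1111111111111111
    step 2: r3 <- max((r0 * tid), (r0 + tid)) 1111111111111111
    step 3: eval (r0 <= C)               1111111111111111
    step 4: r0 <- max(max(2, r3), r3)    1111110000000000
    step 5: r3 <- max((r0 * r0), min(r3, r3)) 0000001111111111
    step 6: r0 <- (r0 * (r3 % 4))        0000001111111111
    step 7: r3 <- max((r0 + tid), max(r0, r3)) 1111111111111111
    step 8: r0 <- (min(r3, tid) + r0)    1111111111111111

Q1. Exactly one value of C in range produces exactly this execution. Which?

Answer: C = 11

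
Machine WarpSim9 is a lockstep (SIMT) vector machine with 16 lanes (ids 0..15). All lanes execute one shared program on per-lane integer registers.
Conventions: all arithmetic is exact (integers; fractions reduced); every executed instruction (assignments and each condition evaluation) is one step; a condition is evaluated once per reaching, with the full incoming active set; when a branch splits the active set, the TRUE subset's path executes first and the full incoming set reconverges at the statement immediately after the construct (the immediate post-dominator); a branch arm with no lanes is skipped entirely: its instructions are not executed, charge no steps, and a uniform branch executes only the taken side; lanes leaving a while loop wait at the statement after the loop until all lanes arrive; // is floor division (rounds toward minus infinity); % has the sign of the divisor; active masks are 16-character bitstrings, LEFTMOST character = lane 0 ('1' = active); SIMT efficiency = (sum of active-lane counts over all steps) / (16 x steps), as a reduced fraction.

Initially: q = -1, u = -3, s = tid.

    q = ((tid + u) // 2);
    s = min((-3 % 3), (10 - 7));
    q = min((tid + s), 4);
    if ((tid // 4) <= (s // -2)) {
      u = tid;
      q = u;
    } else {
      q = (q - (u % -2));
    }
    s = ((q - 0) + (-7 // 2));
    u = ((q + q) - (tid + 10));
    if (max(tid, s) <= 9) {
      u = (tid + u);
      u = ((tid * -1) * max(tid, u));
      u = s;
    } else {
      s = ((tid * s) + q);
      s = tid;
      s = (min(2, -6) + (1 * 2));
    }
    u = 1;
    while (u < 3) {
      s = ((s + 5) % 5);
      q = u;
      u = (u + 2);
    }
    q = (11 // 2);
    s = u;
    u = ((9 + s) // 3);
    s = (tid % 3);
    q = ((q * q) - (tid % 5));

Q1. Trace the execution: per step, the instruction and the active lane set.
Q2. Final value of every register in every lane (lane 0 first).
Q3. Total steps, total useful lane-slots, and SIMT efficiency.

step 0: q <- ((tid + u) // 2)        1111111111111111
step 1: s <- min((-3 % 3), (10 - 7)) 1111111111111111
step 2: q <- min((tid + s), 4)       1111111111111111
step 3: eval ((tid // 4) <= (s // -2)) 1111111111111111
step 4: u <- tid                     1111000000000000
step 5: q <- u                       1111000000000000
step 6: q <- (q - (u % -2))          0000111111111111
step 7: s <- ((q - 0) + (-7 // 2))   1111111111111111
step 8: u <- ((q + q) - (tid + 10))  1111111111111111
step 9: eval (max(tid, s) <= 9)      1111111111111111
step 10: u <- (tid + u)               1111111111000000
step 11: u <- ((tid * -1) * max(tid, u)) 1111111111000000
step 12: u <- s                       1111111111000000
step 13: s <- ((tid * s) + q)         0000000000111111
step 14: s <- tid                     0000000000111111
step 15: s <- (min(2, -6) + (1 * 2))  0000000000111111
step 16: u <- 1                       1111111111111111
step 17: eval (u < 3)                 1111111111111111
step 18: s <- ((s + 5) % 5)           1111111111111111
step 19: q <- u                       1111111111111111
step 20: u <- (u + 2)                 1111111111111111
step 21: eval (u < 3)                 1111111111111111
step 22: q <- (11 // 2)               1111111111111111
step 23: s <- u                       1111111111111111
step 24: u <- ((9 + s) // 3)          1111111111111111
step 25: s <- (tid % 3)               1111111111111111
step 26: q <- ((q * q) - (tid % 5))   1111111111111111

Answer: 27 steps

q: 25,24,23,22,21,25,24,23,22,21,25,24,23,22,21,25
u: 4,4,4,4,4,4,4,4,4,4,4,4,4,4,4,4
s: 0,1,2,0,1,2,0,1,2,0,1,2,0,1,2,0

steps = 27; useful = 356; efficiency = 356/432 = 89/108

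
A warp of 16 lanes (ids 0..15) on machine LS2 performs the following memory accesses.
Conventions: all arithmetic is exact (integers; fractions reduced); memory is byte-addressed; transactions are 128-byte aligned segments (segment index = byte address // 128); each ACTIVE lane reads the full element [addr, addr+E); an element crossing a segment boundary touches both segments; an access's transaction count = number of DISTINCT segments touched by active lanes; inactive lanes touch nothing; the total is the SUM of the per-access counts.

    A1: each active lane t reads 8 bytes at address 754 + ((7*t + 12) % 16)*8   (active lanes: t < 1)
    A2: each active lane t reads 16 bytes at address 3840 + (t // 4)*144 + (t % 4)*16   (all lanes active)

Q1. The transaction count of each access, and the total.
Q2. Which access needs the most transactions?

A1: 1 transaction
A2: 4 transactions

Answer: 1,4; total 5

Answer: A2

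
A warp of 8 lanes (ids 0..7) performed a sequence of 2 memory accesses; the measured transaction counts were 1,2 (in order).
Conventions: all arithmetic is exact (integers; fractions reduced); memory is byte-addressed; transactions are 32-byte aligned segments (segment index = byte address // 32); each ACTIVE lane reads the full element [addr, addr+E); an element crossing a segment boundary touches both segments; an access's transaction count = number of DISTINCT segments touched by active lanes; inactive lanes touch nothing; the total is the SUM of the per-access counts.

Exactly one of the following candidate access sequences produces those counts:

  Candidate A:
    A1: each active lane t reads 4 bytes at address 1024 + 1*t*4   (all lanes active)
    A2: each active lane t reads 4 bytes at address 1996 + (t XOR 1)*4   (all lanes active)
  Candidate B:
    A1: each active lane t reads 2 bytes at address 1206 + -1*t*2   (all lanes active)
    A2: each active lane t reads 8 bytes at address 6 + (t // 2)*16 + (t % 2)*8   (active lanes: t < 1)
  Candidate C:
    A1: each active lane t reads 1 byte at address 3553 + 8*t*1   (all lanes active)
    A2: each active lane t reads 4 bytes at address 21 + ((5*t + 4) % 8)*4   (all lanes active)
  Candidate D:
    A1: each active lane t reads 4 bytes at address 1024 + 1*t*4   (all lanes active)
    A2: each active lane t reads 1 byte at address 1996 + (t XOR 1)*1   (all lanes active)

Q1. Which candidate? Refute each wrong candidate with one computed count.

B: A2 gives 1 transaction, not 2
C: A1 gives 2 transactions, not 1
D: A2 gives 1 transaction, not 2
A: all counts match (1,2)

Answer: A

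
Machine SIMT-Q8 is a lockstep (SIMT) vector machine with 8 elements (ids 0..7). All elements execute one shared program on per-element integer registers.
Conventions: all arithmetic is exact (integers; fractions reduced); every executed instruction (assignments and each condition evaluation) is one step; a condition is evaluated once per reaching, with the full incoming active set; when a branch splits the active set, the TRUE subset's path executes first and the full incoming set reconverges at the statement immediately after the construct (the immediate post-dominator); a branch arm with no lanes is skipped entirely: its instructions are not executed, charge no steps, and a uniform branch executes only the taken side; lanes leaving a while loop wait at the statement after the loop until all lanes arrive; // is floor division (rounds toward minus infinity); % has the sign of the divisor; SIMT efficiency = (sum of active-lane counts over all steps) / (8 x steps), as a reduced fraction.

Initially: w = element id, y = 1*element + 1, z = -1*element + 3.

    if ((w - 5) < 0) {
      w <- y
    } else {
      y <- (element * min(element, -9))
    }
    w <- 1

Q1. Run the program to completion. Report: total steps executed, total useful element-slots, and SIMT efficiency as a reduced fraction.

Answer: 4 steps, 24 useful, 3/4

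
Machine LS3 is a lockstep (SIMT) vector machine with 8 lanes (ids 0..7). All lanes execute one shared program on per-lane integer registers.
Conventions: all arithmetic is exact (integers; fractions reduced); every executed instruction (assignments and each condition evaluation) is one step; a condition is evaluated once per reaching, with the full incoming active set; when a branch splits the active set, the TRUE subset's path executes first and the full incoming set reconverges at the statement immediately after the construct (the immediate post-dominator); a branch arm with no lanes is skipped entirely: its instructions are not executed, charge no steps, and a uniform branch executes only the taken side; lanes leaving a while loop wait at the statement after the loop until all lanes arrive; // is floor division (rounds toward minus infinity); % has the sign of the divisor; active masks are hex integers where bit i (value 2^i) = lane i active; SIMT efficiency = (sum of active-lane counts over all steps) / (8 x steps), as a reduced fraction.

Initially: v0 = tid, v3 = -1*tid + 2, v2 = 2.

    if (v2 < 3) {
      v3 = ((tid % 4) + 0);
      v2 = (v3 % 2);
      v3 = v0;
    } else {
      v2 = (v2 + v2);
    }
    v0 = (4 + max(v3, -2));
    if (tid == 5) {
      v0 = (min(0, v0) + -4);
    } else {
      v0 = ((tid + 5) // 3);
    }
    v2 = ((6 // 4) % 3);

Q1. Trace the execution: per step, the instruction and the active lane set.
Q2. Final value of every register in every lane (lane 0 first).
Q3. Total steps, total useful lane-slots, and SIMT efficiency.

step 0: eval (v2 < 3)                0xff
step 1: v3 <- ((tid % 4) + 0)        0xff
step 2: v2 <- (v3 % 2)               0xff
step 3: v3 <- v0                     0xff
step 4: v0 <- (4 + max(v3, -2))      0xff
step 5: eval (tid == 5)              0xff
step 6: v0 <- (min(0, v0) + -4)      0x20
step 7: v0 <- ((tid + 5) // 3)       0xdf
step 8: v2 <- ((6 // 4) % 3)         0xff

Answer: 9 steps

v0: 1,2,2,2,3,-4,3,4
v3: 0,1,2,3,4,5,6,7
v2: 1,1,1,1,1,1,1,1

steps = 9; useful = 64; efficiency = 64/72 = 8/9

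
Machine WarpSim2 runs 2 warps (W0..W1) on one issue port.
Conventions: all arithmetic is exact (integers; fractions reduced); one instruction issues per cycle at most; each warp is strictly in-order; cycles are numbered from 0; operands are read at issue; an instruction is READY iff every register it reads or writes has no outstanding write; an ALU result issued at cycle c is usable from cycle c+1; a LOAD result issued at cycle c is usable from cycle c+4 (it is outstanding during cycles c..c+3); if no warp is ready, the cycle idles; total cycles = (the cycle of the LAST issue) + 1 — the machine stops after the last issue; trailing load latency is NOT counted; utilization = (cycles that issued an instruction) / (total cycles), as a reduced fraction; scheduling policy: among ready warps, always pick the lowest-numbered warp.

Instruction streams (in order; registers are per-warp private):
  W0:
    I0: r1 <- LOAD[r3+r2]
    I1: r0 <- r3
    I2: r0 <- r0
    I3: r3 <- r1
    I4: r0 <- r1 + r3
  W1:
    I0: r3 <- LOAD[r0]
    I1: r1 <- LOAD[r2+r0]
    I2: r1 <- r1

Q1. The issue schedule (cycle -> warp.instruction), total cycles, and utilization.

cycle 0: W0.I0
cycle 1: W0.I1
cycle 2: W0.I2
cycle 3: W1.I0
cycle 4: W0.I3
cycle 5: W0.I4
cycle 6: W1.I1
cycle 7: idle
cycle 8: idle
cycle 9: idle
cycle 10: W1.I2

Answer: 11 cycles, utilization 8/11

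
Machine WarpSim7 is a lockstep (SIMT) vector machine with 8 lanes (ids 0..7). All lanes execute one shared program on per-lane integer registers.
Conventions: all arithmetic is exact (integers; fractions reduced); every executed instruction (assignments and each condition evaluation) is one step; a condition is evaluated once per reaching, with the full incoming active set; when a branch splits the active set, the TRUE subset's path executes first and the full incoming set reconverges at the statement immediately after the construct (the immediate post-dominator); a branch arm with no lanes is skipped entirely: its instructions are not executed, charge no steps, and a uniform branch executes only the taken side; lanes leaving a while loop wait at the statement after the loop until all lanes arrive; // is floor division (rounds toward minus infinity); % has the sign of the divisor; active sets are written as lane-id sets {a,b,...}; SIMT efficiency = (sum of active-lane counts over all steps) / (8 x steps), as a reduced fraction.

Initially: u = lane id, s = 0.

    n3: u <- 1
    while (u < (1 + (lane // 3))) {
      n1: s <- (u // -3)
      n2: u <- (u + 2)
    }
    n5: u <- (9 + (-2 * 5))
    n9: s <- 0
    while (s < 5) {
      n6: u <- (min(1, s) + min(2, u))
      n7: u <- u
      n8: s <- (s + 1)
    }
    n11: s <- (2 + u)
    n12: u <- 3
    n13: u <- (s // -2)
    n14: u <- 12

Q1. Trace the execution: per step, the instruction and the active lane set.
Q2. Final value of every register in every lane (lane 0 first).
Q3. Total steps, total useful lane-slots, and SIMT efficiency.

step 0: u <- 1                       {0,1,2,3,4,5,6,7}
step 1: eval (u < (1 + (lane // 3))) {0,1,2,3,4,5,6,7}
step 2: s <- (u // -3)               {3,4,5,6,7}
step 3: u <- (u + 2)                 {3,4,5,6,7}
step 4: eval (u < (1 + (lane // 3))) {3,4,5,6,7}
step 5: u <- (9 + (-2 * 5))          {0,1,2,3,4,5,6,7}
step 6: s <- 0                       {0,1,2,3,4,5,6,7}
step 7: eval (s < 5)                 {0,1,2,3,4,5,6,7}
step 8: u <- (min(1, s) + min(2, u)) {0,1,2,3,4,5,6,7}
step 9: u <- u                       {0,1,2,3,4,5,6,7}
step 10: s <- (s + 1)                 {0,1,2,3,4,5,6,7}
step 11: eval (s < 5)                 {0,1,2,3,4,5,6,7}
step 12: u <- (min(1, s) + min(2, u)) {0,1,2,3,4,5,6,7}
step 13: u <- u                       {0,1,2,3,4,5,6,7}
step 14: s <- (s + 1)                 {0,1,2,3,4,5,6,7}
step 15: eval (s < 5)                 {0,1,2,3,4,5,6,7}
step 16: u <- (min(1, s) + min(2, u)) {0,1,2,3,4,5,6,7}
step 17: u <- u                       {0,1,2,3,4,5,6,7}
step 18: s <- (s + 1)                 {0,1,2,3,4,5,6,7}
step 19: eval (s < 5)                 {0,1,2,3,4,5,6,7}
step 20: u <- (min(1, s) + min(2, u)) {0,1,2,3,4,5,6,7}
step 21: u <- u                       {0,1,2,3,4,5,6,7}
step 22: s <- (s + 1)                 {0,1,2,3,4,5,6,7}
step 23: eval (s < 5)                 {0,1,2,3,4,5,6,7}
step 24: u <- (min(1, s) + min(2, u)) {0,1,2,3,4,5,6,7}
step 25: u <- u                       {0,1,2,3,4,5,6,7}
step 26: s <- (s + 1)                 {0,1,2,3,4,5,6,7}
step 27: eval (s < 5)                 {0,1,2,3,4,5,6,7}
step 28: s <- (2 + u)                 {0,1,2,3,4,5,6,7}
step 29: u <- 3                       {0,1,2,3,4,5,6,7}
step 30: u <- (s // -2)               {0,1,2,3,4,5,6,7}
step 31: u <- 12                      {0,1,2,3,4,5,6,7}

Answer: 32 steps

u: 12,12,12,12,12,12,12,12
s: 5,5,5,5,5,5,5,5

steps = 32; useful = 247; efficiency = 247/256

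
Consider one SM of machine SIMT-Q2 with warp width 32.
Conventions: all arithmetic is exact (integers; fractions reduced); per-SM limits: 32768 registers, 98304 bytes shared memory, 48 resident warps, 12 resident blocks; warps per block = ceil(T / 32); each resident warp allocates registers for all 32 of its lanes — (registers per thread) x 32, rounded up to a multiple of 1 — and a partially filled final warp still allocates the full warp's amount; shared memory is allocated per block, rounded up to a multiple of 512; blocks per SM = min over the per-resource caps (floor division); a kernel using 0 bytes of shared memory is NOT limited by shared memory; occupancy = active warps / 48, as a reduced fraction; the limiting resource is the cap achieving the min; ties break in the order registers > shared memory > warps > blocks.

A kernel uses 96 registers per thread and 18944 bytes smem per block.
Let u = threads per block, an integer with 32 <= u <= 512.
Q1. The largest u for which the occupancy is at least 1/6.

Answer: u = 320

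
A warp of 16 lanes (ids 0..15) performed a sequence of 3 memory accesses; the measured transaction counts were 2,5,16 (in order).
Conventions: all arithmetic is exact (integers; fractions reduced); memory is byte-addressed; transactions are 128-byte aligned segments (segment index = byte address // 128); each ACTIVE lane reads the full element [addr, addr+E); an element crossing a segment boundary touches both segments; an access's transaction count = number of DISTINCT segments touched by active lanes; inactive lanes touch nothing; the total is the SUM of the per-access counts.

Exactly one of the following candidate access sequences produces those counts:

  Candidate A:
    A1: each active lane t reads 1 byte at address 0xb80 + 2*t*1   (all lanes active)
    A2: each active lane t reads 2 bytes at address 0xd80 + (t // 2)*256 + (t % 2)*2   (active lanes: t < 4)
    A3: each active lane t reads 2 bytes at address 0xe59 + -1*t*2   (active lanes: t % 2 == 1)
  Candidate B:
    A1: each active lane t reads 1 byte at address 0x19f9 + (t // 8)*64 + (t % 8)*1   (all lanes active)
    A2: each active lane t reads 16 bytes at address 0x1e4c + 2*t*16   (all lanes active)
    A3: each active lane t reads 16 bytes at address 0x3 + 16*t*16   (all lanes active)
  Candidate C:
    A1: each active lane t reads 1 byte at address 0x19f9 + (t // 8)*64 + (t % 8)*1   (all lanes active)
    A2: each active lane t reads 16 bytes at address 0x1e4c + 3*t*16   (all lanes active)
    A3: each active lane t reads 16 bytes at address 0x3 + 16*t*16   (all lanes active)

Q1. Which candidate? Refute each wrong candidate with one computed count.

A: A1 gives 1 transaction, not 2
C: A2 gives 7 transactions, not 5
B: all counts match (2,5,16)

Answer: B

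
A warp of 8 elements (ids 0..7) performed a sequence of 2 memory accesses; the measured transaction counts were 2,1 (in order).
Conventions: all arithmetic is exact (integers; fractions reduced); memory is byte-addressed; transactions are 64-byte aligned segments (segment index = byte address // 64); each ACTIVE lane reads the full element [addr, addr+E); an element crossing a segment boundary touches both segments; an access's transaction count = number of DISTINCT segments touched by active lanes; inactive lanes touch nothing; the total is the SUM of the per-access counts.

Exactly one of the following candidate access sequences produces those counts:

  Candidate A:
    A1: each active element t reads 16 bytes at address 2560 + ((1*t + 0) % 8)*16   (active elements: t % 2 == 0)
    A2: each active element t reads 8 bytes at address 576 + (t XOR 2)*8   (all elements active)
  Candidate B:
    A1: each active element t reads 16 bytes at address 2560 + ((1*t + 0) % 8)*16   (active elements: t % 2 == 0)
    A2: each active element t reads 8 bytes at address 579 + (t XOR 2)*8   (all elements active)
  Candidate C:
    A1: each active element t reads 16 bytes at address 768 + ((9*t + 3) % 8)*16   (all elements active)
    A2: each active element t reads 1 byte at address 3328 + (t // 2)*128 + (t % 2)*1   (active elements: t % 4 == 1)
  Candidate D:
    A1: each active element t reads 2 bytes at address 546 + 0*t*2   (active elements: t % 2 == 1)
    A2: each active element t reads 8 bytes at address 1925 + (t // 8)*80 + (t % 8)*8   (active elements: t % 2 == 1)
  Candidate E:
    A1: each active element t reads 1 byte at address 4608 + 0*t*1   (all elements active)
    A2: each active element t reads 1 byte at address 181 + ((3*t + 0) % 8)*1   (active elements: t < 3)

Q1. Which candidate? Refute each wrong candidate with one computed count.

B: A2 gives 2 transactions, not 1
C: A2 gives 2 transactions, not 1
D: A1 gives 1 transaction, not 2
E: A1 gives 1 transaction, not 2
A: all counts match (2,1)

Answer: A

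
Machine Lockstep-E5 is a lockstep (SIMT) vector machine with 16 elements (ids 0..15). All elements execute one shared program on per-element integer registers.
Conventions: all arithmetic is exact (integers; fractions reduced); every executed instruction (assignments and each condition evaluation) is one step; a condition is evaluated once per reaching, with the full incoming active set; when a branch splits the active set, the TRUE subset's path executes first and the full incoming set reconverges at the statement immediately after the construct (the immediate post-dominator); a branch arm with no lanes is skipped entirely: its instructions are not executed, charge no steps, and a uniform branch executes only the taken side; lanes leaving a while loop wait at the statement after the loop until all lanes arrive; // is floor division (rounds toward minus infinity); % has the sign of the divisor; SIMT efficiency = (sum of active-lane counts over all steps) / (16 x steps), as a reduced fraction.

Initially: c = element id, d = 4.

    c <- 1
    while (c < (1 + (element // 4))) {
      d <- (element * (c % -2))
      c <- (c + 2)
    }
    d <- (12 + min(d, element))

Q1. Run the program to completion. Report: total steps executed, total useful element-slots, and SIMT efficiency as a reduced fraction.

Answer: 9 steps, 96 useful, 2/3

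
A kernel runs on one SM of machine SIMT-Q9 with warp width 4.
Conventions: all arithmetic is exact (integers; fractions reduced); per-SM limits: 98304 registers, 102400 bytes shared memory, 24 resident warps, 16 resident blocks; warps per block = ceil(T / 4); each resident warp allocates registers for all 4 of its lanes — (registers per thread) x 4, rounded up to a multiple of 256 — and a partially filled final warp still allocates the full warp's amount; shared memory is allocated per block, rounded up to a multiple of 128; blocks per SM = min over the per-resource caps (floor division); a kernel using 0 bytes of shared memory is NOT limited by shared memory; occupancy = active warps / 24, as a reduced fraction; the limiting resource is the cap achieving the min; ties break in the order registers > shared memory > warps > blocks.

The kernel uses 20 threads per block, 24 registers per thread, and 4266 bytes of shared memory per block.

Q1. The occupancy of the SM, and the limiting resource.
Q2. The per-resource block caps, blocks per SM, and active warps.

Answer: occupancy 5/6, limited by warps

registers: 76 blocks
shared memory: 23 blocks
warps: 4 blocks
blocks: 16 blocks

Answer: 4 blocks, 20 active warps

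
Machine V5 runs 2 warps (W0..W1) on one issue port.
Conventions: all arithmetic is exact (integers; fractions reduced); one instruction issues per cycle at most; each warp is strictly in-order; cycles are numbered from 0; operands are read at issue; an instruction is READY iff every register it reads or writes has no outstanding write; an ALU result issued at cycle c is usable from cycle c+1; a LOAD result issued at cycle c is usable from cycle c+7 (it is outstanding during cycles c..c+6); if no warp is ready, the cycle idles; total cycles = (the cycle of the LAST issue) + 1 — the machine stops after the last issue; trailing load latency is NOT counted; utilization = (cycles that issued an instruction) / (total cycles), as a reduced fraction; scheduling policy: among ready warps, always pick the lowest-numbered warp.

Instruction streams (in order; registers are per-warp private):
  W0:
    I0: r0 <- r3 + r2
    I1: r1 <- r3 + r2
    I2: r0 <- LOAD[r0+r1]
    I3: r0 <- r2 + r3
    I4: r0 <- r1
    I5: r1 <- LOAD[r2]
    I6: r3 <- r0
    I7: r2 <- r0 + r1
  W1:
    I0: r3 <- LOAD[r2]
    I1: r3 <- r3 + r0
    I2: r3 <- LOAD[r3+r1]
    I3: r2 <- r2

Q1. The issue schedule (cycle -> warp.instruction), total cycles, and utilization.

cycle 0: W0.I0
cycle 1: W0.I1
cycle 2: W0.I2
cycle 3: W1.I0
cycle 4: idle
cycle 5: idle
cycle 6: idle
cycle 7: idle
cycle 8: idle
cycle 9: W0.I3
cycle 10: W0.I4
cycle 11: W0.I5
cycle 12: W0.I6
cycle 13: W1.I1
cycle 14: W1.I2
cycle 15: W1.I3
cycle 16: idle
cycle 17: idle
cycle 18: W0.I7

Answer: 19 cycles, utilization 12/19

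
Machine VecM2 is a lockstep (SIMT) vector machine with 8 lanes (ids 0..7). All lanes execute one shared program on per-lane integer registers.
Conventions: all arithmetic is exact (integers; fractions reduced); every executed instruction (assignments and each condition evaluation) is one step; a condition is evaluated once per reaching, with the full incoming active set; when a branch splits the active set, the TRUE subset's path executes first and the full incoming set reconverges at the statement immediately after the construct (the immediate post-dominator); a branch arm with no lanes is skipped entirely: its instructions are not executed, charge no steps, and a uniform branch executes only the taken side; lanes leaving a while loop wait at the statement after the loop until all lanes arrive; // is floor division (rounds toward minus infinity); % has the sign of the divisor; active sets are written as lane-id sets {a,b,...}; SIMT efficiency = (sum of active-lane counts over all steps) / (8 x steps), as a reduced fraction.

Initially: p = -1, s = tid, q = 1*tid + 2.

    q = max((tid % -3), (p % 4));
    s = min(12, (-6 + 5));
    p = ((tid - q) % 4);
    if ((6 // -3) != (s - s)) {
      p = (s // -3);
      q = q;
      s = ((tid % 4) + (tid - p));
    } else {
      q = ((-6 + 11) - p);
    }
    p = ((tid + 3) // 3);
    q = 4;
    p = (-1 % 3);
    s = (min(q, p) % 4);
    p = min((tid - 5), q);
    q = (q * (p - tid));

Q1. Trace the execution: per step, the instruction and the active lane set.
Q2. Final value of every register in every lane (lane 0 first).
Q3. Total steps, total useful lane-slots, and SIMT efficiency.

step 0: q <- max((tid % -3), (p % 4)) {0,1,2,3,4,5,6,7}
step 1: s <- min(12, (-6 + 5))       {0,1,2,3,4,5,6,7}
step 2: p <- ((tid - q) % 4)         {0,1,2,3,4,5,6,7}
step 3: eval ((6 // -3) != (s - s))  {0,1,2,3,4,5,6,7}
step 4: p <- (s // -3)               {0,1,2,3,4,5,6,7}
step 5: q <- q                       {0,1,2,3,4,5,6,7}
step 6: s <- ((tid % 4) + (tid - p)) {0,1,2,3,4,5,6,7}
step 7: p <- ((tid + 3) // 3)        {0,1,2,3,4,5,6,7}
step 8: q <- 4                       {0,1,2,3,4,5,6,7}
step 9: p <- (-1 % 3)                {0,1,2,3,4,5,6,7}
step 10: s <- (min(q, p) % 4)         {0,1,2,3,4,5,6,7}
step 11: p <- min((tid - 5), q)       {0,1,2,3,4,5,6,7}
step 12: q <- (q * (p - tid))         {0,1,2,3,4,5,6,7}

Answer: 13 steps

p: -5,-4,-3,-2,-1,0,1,2
s: 2,2,2,2,2,2,2,2
q: -20,-20,-20,-20,-20,-20,-20,-20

steps = 13; useful = 104; efficiency = 104/104 = 1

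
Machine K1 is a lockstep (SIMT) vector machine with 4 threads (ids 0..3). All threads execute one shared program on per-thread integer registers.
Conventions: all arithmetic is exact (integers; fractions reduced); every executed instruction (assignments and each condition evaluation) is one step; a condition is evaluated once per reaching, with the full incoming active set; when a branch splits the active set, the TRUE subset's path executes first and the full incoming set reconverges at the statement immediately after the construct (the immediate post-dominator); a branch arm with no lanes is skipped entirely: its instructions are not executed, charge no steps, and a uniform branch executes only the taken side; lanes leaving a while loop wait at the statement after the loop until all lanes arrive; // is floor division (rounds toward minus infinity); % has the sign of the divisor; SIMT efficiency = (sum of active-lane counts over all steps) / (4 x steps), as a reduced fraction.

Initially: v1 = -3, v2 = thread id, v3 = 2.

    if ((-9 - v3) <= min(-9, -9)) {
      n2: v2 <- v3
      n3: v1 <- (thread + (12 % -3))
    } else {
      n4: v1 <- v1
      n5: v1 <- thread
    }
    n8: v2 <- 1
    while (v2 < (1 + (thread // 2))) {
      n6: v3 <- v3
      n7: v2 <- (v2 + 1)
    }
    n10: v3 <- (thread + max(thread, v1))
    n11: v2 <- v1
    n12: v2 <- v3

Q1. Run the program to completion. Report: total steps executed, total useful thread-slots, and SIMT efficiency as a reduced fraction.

Answer: 11 steps, 38 useful, 19/22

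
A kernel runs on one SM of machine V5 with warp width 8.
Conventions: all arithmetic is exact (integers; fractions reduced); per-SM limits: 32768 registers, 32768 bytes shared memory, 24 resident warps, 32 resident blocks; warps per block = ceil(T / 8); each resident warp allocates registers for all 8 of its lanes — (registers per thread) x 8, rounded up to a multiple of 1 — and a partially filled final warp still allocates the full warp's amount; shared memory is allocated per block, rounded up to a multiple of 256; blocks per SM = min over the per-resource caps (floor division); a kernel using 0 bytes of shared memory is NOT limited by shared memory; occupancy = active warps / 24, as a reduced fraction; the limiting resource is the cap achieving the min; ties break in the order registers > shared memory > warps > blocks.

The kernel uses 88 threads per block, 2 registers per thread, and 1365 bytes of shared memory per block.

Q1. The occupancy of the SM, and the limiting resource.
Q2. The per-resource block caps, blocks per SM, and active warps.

Answer: occupancy 11/12, limited by warps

registers: 186 blocks
shared memory: 21 blocks
warps: 2 blocks
blocks: 32 blocks

Answer: 2 blocks, 22 active warps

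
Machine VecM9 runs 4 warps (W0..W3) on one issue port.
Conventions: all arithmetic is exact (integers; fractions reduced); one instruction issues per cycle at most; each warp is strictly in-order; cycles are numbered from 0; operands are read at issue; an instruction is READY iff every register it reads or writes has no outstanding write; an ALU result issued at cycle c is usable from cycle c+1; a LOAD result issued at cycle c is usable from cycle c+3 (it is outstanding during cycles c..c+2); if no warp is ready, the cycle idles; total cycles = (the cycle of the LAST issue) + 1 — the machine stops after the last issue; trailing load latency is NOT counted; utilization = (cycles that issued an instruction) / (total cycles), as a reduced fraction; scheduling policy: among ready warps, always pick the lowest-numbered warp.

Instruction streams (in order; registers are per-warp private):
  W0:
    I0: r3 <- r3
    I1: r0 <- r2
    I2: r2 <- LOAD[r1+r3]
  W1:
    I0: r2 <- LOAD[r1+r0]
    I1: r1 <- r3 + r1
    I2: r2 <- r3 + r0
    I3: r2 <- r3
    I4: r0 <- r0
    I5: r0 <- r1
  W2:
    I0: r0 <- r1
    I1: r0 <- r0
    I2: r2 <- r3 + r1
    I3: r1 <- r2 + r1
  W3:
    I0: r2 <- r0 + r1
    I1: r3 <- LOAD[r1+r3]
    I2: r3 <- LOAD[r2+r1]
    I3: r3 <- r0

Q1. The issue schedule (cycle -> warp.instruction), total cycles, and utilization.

cycle 0: W0.I0
cycle 1: W0.I1
cycle 2: W0.I2
cycle 3: W1.I0
cycle 4: W1.I1
cycle 5: W2.I0
cycle 6: W1.I2
cycle 7: W1.I3
cycle 8: W1.I4
cycle 9: W1.I5
cycle 10: W2.I1
cycle 11: W2.I2
cycle 12: W2.I3
cycle 13: W3.I0
cycle 14: W3.I1
cycle 15: idle
cycle 16: idle
cycle 17: W3.I2
cycle 18: idle
cycle 19: idle
cycle 20: W3.I3

Answer: 21 cycles, utilization 17/21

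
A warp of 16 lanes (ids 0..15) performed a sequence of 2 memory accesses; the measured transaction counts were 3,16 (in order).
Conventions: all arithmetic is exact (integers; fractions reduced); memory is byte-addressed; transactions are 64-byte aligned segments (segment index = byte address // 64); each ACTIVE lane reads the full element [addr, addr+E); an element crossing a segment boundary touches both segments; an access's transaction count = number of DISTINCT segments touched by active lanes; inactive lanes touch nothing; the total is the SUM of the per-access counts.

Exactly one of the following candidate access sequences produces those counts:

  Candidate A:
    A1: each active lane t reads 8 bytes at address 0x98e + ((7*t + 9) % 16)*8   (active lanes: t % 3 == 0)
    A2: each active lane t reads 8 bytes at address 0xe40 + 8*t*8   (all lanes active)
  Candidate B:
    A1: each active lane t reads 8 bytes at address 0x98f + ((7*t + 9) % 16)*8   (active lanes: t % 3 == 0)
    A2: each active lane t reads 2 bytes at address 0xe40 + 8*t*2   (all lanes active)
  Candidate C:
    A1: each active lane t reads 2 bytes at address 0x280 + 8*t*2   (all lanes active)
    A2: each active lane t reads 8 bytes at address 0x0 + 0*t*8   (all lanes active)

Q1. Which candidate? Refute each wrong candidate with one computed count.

B: A2 gives 4 transactions, not 16
C: A1 gives 4 transactions, not 3
A: all counts match (3,16)

Answer: A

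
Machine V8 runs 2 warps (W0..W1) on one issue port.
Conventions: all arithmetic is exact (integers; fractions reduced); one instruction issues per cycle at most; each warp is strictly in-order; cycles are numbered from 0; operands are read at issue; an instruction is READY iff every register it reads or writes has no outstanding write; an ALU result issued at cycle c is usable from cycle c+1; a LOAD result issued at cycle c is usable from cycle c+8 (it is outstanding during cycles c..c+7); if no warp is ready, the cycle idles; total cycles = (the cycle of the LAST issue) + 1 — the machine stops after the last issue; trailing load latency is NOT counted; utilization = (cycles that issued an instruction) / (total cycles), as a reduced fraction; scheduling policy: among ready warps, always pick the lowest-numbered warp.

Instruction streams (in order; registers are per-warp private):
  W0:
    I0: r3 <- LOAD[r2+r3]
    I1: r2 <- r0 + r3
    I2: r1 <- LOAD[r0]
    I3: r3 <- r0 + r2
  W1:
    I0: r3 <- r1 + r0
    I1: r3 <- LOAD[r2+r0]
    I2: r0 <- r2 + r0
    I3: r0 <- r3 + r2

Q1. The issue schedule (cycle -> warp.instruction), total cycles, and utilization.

cycle 0: W0.I0
cycle 1: W1.I0
cycle 2: W1.I1
cycle 3: W1.I2
cycle 4: idle
cycle 5: idle
cycle 6: idle
cycle 7: idle
cycle 8: W0.I1
cycle 9: W0.I2
cycle 10: W0.I3
cycle 11: W1.I3

Answer: 12 cycles, utilization 2/3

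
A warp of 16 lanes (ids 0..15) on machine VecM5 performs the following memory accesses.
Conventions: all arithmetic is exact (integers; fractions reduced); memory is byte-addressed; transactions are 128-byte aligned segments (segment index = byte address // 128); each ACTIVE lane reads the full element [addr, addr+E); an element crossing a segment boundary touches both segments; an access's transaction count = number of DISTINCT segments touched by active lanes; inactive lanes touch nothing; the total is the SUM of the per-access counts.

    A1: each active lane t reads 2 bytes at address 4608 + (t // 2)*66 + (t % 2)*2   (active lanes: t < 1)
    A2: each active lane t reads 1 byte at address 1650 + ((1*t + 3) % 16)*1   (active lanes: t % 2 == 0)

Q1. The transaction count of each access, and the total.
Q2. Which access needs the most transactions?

A1: 1 transaction
A2: 2 transactions

Answer: 1,2; total 3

Answer: A2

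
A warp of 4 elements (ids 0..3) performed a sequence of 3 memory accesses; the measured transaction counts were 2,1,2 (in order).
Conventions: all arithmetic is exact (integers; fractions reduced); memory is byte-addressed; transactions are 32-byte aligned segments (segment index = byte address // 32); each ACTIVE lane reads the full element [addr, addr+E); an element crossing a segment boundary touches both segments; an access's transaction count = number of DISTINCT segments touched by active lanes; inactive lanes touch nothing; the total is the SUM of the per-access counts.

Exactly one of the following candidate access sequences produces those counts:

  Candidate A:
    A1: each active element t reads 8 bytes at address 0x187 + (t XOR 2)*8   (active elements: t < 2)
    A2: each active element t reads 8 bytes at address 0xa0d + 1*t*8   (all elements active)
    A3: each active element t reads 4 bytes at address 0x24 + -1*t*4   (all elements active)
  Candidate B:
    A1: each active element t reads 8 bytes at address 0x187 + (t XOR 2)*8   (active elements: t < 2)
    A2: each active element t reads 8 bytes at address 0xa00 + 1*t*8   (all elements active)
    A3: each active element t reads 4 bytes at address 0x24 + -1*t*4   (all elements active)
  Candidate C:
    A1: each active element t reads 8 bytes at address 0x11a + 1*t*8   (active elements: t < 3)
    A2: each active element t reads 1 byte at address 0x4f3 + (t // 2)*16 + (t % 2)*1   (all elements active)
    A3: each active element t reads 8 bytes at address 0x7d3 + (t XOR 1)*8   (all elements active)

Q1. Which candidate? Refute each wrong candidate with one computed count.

A: A2 gives 2 transactions, not 1
C: A2 gives 2 transactions, not 1
B: all counts match (2,1,2)

Answer: B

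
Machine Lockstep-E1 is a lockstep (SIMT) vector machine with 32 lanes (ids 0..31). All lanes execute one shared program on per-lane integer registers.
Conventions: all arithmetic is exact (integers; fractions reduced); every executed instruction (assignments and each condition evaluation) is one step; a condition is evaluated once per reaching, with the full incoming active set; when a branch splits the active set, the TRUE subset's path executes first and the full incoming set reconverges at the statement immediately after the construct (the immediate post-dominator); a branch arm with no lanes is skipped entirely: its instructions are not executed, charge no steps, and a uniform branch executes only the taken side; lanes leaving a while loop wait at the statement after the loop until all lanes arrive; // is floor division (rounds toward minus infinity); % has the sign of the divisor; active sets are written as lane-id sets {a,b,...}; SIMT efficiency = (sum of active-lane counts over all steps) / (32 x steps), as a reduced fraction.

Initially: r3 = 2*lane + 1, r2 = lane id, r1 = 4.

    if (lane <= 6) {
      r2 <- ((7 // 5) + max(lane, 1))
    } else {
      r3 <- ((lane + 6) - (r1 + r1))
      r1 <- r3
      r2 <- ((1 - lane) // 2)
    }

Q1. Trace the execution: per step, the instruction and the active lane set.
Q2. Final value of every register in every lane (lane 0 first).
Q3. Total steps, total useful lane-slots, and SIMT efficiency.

step 0: eval (lane <= 6)             {0,1,2,3,4,5,6,7,8,9,10,11,12,13,14,15,16,17,18,19,20,21,22,23,24,25,26,27,28,29,30,31}
step 1: r2 <- ((7 // 5) + max(lane, 1)) {0,1,2,3,4,5,6}
step 2: r3 <- ((lane + 6) - (r1 + r1)) {7,8,9,10,11,12,13,14,15,16,17,18,19,20,21,22,23,24,25,26,27,28,29,30,31}
step 3: r1 <- r3                     {7,8,9,10,11,12,13,14,15,16,17,18,19,20,21,22,23,24,25,26,27,28,29,30,31}
step 4: r2 <- ((1 - lane) // 2)      {7,8,9,10,11,12,13,14,15,16,17,18,19,20,21,22,23,24,25,26,27,28,29,30,31}

Answer: 5 steps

r3: 1,3,5,7,9,11,13,5,6,7,8,9,10,11,12,13,14,15,16,17,18,19,20,21,22,23,24,25,26,27,28,29
r2: 2,2,3,4,5,6,7,-3,-4,-4,-5,-5,-6,-6,-7,-7,-8,-8,-9,-9,-10,-10,-11,-11,-12,-12,-13,-13,-14,-14,-15,-15
r1: 4,4,4,4,4,4,4,5,6,7,8,9,10,11,12,13,14,15,16,17,18,19,20,21,22,23,24,25,26,27,28,29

steps = 5; useful = 114; efficiency = 114/160 = 57/80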